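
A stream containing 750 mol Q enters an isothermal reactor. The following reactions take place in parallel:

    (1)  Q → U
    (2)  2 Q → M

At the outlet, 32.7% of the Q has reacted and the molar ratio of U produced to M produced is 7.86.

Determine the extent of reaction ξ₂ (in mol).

ξ₂ = 24.9 mol

Conversion of Q: Q consumed = 0.327 × 750 = 245.2 mol = 1ξ₁ + 2ξ₂.
Selectivity: 1ξ₁ / (1ξ₂) = 7.86 → ξ₁ = 7.86 ξ₂.
Substitute: (1·7.86 + 2) ξ₂ = 245.2 → ξ₂ = 24.87 mol, ξ₁ = 195.5 mol.
Outlet amounts (n = n₀ + Σ ν·ξ):
  Q: 750 − 1(195.5) − 2(24.87) = 504.8
  U: 0 + 1(195.5) = 195.5
  M: 0 + 1(24.87) = 24.87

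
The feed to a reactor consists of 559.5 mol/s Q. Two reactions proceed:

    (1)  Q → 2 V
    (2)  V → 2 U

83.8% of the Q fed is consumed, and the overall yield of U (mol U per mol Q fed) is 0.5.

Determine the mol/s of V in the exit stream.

Conversion of Q: Q consumed = 1ξ₁ = 0.838 × 559.5 → ξ₁ = 468.9 mol/s.
Yield of U: 2ξ₂ / 559.5 = 0.5 → ξ₂ = 139.9 mol/s.
Outlet amounts (n = n₀ + Σ ν·ξ):
  Q: 559.5 − 1(468.9) = 90.64
  V: 0 + 2(468.9) − 1(139.9) = 797.8
  U: 0 + 2(139.9) = 279.8

798 mol/s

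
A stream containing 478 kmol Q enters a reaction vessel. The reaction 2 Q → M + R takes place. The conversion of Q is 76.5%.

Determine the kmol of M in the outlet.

Q reacted = 0.765 × 478 = 365.7 kmol; ν_Q = −2, so ξ = 365.7/2 = 182.8 kmol.
Outlet amounts (n = n₀ + ν ξ):
  Q: 478 − 2(182.8) = 112.3
  M: 0 + 1(182.8) = 182.8
  R: 0 + 1(182.8) = 182.8

183 kmol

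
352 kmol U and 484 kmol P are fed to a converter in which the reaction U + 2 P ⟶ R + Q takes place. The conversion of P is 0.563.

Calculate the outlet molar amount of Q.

136 kmol

P reacted = 0.563 × 484 = 272.5 kmol; ν_P = −2, so ξ = 272.5/2 = 136.2 kmol.
Outlet amounts (n = n₀ + ν ξ):
  U: 352 − 1(136.2) = 215.8
  P: 484 − 2(136.2) = 211.5
  R: 0 + 1(136.2) = 136.2
  Q: 0 + 1(136.2) = 136.2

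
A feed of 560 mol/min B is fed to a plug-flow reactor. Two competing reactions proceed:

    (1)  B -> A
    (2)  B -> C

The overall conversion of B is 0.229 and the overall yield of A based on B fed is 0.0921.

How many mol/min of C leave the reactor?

Yield of A: 1ξ₁ / 560 = 0.0921 → ξ₁ = 51.58 mol/min.
Conversion of B: 1ξ₁ + 1ξ₂ = 0.229 × 560 = 128.2 → ξ₂ = 76.66 mol/min.
Outlet amounts (n = n₀ + Σ ν·ξ):
  B: 560 − 1(51.58) − 1(76.66) = 431.8
  A: 0 + 1(51.58) = 51.58
  C: 0 + 1(76.66) = 76.66

76.7 mol/min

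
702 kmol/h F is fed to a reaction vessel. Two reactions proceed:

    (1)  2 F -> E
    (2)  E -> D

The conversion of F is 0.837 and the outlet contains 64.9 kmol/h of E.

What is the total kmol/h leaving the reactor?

Conversion of F: F consumed = 2ξ₁ = 0.837 × 702 → ξ₁ = 293.8 kmol/h.
E balance: n_E = 0 + 1ξ₁ − 1ξ₂ = 64.9 → ξ₂ = (1·293.8 − 64.9)/1 = 228.9 kmol/h.
Outlet amounts (n = n₀ + Σ ν·ξ):
  F: 702 − 2(293.8) = 114.4
  E: 0 + 1(293.8) − 1(228.9) = 64.9
  D: 0 + 1(228.9) = 228.9
Total out = 114.4 + 64.9 + 228.9 = 408.2 kmol/h.

408 kmol/h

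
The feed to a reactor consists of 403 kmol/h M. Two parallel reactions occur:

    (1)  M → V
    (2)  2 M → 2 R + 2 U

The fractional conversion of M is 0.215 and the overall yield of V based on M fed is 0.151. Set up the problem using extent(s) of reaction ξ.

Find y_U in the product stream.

0.0602

Yield of V: 1ξ₁ / 403 = 0.151 → ξ₁ = 60.85 kmol/h.
Conversion of M: 1ξ₁ + 2ξ₂ = 0.215 × 403 = 86.64 → ξ₂ = 12.9 kmol/h.
Outlet amounts (n = n₀ + Σ ν·ξ):
  M: 403 − 1(60.85) − 2(12.9) = 316.4
  V: 0 + 1(60.85) = 60.85
  R: 0 + 2(12.9) = 25.79
  U: 0 + 2(12.9) = 25.79
Total out = 428.8 kmol/h; y_U = 25.79 / 428.8 = 0.06015.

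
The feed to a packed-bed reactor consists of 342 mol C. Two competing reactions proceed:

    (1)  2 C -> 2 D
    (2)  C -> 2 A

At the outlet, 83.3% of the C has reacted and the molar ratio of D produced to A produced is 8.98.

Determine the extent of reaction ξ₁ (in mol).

ξ₁ = 135 mol

Conversion of C: C consumed = 0.833 × 342 = 284.9 mol = 2ξ₁ + 1ξ₂.
Selectivity: 2ξ₁ / (2ξ₂) = 8.98 → ξ₁ = 8.98 ξ₂.
Substitute: (2·8.98 + 1) ξ₂ = 284.9 → ξ₂ = 15.03 mol, ξ₁ = 134.9 mol.
Outlet amounts (n = n₀ + Σ ν·ξ):
  C: 342 − 2(134.9) − 1(15.03) = 57.11
  D: 0 + 2(134.9) = 269.9
  A: 0 + 2(15.03) = 30.05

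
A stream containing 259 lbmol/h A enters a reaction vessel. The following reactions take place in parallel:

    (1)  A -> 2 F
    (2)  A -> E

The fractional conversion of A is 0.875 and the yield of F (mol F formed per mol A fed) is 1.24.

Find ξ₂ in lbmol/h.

ξ₂ = 66 lbmol/h

Yield of F: 2ξ₁ / 259 = 1.24 → ξ₁ = 160.6 lbmol/h.
Conversion of A: 1ξ₁ + 1ξ₂ = 0.875 × 259 = 226.6 → ξ₂ = 66.04 lbmol/h.
Outlet amounts (n = n₀ + Σ ν·ξ):
  A: 259 − 1(160.6) − 1(66.04) = 32.38
  F: 0 + 2(160.6) = 321.2
  E: 0 + 1(66.04) = 66.04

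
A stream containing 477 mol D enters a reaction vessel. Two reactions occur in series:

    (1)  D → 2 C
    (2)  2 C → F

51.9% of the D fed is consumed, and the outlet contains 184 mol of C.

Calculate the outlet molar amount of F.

Conversion of D: D consumed = 1ξ₁ = 0.519 × 477 → ξ₁ = 247.6 mol.
C balance: n_C = 0 + 2ξ₁ − 2ξ₂ = 184 → ξ₂ = (2·247.6 − 184)/2 = 155.6 mol.
Outlet amounts (n = n₀ + Σ ν·ξ):
  D: 477 − 1(247.6) = 229.4
  C: 0 + 2(247.6) − 2(155.6) = 184
  F: 0 + 1(155.6) = 155.6

156 mol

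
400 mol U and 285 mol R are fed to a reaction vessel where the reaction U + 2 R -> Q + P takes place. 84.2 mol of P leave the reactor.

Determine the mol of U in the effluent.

316 mol

For P: n = n₀ + 1ξ → 84.2 = 0 + 1ξ, giving ξ = 84.2 mol.
Outlet amounts (n = n₀ + ν ξ):
  U: 400 − 1(84.2) = 315.8
  R: 285 − 2(84.2) = 116.6
  Q: 0 + 1(84.2) = 84.2
  P: 0 + 1(84.2) = 84.2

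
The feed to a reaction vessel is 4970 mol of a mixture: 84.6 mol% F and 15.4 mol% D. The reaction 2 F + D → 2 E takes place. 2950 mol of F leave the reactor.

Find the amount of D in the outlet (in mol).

138 mol

For F: n = n₀ − 2ξ → 2950 = 4205 − 2ξ, giving ξ = 627.3 mol.
Outlet amounts (n = n₀ + ν ξ):
  F: 4205 − 2(627.3) = 2950
  D: 765.4 − 1(627.3) = 138.1
  E: 0 + 2(627.3) = 1255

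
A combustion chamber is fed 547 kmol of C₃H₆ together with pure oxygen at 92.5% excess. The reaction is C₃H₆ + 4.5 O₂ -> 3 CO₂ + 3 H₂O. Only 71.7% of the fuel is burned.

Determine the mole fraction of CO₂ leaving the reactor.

Stoichiometric O₂ = 4.5 × 547 = 2462 kmol; O₂ fed = 2462 × 1.925 = 4738 kmol.
Fuel reacted = 0.717 × 547 → ξ = 392.2 kmol.
Outlet (n = n₀ + ν ξ):
  C₃H₆: 547 − 1(392.2) = 154.8
  O₂: 4738 − 4.5(392.2) = 2973
  CO₂: 0 + 3(392.2) = 1177
  H₂O: 0 + 3(392.2) = 1177
Total out = 5481 kmol; y_CO₂ = 1177 / 5481 = 0.2146.

0.215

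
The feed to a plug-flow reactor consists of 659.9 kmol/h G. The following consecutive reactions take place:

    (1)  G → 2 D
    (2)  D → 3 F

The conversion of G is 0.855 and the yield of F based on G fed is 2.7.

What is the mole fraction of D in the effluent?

0.222

Conversion of G: G consumed = 1ξ₁ = 0.855 × 659.9 → ξ₁ = 564.2 kmol/h.
Yield of F: 3ξ₂ / 659.9 = 2.7 → ξ₂ = 593.9 kmol/h.
Outlet amounts (n = n₀ + Σ ν·ξ):
  G: 659.9 − 1(564.2) = 95.69
  D: 0 + 2(564.2) − 1(593.9) = 534.5
  F: 0 + 3(593.9) = 1782
Total out = 2412 kmol/h; y_D = 534.5 / 2412 = 0.2216.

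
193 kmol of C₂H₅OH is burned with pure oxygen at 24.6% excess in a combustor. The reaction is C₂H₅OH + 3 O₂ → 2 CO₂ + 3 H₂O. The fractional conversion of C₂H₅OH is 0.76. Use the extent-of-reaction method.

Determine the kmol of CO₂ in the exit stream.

293 kmol

Stoichiometric O₂ = 3 × 193 = 579 kmol; O₂ fed = 579 × 1.246 = 721.4 kmol.
Fuel reacted = 0.76 × 193 → ξ = 146.7 kmol.
Outlet (n = n₀ + ν ξ):
  C₂H₅OH: 193 − 1(146.7) = 46.32
  O₂: 721.4 − 3(146.7) = 281.4
  CO₂: 0 + 2(146.7) = 293.4
  H₂O: 0 + 3(146.7) = 440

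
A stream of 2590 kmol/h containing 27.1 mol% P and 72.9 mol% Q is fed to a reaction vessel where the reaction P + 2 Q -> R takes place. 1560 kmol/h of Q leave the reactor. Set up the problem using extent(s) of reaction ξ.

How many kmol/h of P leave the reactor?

For Q: n = n₀ − 2ξ → 1560 = 1888 − 2ξ, giving ξ = 164.1 kmol/h.
Outlet amounts (n = n₀ + ν ξ):
  P: 701.9 − 1(164.1) = 537.8
  Q: 1888 − 2(164.1) = 1560
  R: 0 + 1(164.1) = 164.1

538 kmol/h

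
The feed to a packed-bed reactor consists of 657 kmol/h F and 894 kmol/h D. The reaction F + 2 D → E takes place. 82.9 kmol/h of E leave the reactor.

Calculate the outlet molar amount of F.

For E: n = n₀ + 1ξ → 82.9 = 0 + 1ξ, giving ξ = 82.9 kmol/h.
Outlet amounts (n = n₀ + ν ξ):
  F: 657 − 1(82.9) = 574.1
  D: 894 − 2(82.9) = 728.2
  E: 0 + 1(82.9) = 82.9

574 kmol/h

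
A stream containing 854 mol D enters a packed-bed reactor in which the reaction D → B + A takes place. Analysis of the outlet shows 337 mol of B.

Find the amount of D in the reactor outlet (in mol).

For B: n = n₀ + 1ξ → 337 = 0 + 1ξ, giving ξ = 337 mol.
Outlet amounts (n = n₀ + ν ξ):
  D: 854 − 1(337) = 517
  B: 0 + 1(337) = 337
  A: 0 + 1(337) = 337

517 mol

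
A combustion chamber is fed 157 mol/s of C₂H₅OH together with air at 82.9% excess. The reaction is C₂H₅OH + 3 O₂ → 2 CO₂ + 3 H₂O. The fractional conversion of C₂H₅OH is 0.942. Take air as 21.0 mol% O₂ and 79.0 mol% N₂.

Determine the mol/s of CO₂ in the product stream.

Stoichiometric O₂ = 3 × 157 = 471 mol/s; O₂ fed = 471 × 1.829 = 861.5 mol/s.
N₂ fed = 861.5 × 79/21 = 3241 mol/s.
Fuel reacted = 0.942 × 157 → ξ = 147.9 mol/s.
Outlet (n = n₀ + ν ξ):
  C₂H₅OH: 157 − 1(147.9) = 9.106
  O₂: 861.5 − 3(147.9) = 417.8
  N₂: 3241 (inert)
  CO₂: 0 + 2(147.9) = 295.8
  H₂O: 0 + 3(147.9) = 443.7

296 mol/s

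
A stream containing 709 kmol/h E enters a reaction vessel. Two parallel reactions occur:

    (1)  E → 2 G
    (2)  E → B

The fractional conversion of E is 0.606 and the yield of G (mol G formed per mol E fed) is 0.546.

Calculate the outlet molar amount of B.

236 kmol/h

Yield of G: 2ξ₁ / 709 = 0.546 → ξ₁ = 193.6 kmol/h.
Conversion of E: 1ξ₁ + 1ξ₂ = 0.606 × 709 = 429.7 → ξ₂ = 236.1 kmol/h.
Outlet amounts (n = n₀ + Σ ν·ξ):
  E: 709 − 1(193.6) − 1(236.1) = 279.3
  G: 0 + 2(193.6) = 387.1
  B: 0 + 1(236.1) = 236.1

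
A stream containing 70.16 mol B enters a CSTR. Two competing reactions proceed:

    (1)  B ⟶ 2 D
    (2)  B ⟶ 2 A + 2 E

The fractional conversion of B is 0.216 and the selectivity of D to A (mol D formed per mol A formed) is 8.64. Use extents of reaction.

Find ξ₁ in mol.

Conversion of B: B consumed = 0.216 × 70.16 = 15.15 mol = 1ξ₁ + 1ξ₂.
Selectivity: 2ξ₁ / (2ξ₂) = 8.64 → ξ₁ = 8.64 ξ₂.
Substitute: (1·8.64 + 1) ξ₂ = 15.15 → ξ₂ = 1.572 mol, ξ₁ = 13.58 mol.
Outlet amounts (n = n₀ + Σ ν·ξ):
  B: 70.16 − 1(13.58) − 1(1.572) = 55.01
  D: 0 + 2(13.58) = 27.17
  A: 0 + 2(1.572) = 3.144
  E: 0 + 2(1.572) = 3.144

ξ₁ = 13.6 mol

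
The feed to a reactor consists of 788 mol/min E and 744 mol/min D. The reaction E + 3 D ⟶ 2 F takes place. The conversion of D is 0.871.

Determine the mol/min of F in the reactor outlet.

D reacted = 0.871 × 744 = 648 mol/min; ν_D = −3, so ξ = 648/3 = 216 mol/min.
Outlet amounts (n = n₀ + ν ξ):
  E: 788 − 1(216) = 572
  D: 744 − 3(216) = 95.98
  F: 0 + 2(216) = 432

432 mol/min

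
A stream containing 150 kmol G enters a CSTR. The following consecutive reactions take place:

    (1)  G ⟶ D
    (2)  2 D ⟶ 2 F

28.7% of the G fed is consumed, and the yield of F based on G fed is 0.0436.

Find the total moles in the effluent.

150 kmol

Conversion of G: G consumed = 1ξ₁ = 0.287 × 150 → ξ₁ = 43.05 kmol.
Yield of F: 2ξ₂ / 150 = 0.0436 → ξ₂ = 3.27 kmol.
Outlet amounts (n = n₀ + Σ ν·ξ):
  G: 150 − 1(43.05) = 107
  D: 0 + 1(43.05) − 2(3.27) = 36.51
  F: 0 + 2(3.27) = 6.54
Total out = 107 + 36.51 + 6.54 = 150 kmol.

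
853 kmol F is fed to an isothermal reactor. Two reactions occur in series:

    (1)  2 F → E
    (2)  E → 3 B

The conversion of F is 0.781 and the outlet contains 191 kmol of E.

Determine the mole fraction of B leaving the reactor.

0.53

Conversion of F: F consumed = 2ξ₁ = 0.781 × 853 → ξ₁ = 333.1 kmol.
E balance: n_E = 0 + 1ξ₁ − 1ξ₂ = 191 → ξ₂ = (1·333.1 − 191)/1 = 142.1 kmol.
Outlet amounts (n = n₀ + Σ ν·ξ):
  F: 853 − 2(333.1) = 186.8
  E: 0 + 1(333.1) − 1(142.1) = 191
  B: 0 + 3(142.1) = 426.3
Total out = 804.1 kmol; y_B = 426.3 / 804.1 = 0.5301.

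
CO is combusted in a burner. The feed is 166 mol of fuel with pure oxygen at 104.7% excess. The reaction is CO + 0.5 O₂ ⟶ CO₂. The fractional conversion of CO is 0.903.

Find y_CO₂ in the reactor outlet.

Stoichiometric O₂ = 0.5 × 166 = 83 mol; O₂ fed = 83 × 2.047 = 169.9 mol.
Fuel reacted = 0.903 × 166 → ξ = 149.9 mol.
Outlet (n = n₀ + ν ξ):
  CO: 166 − 1(149.9) = 16.1
  O₂: 169.9 − 0.5(149.9) = 94.95
  CO₂: 0 + 1(149.9) = 149.9
Total out = 261 mol; y_CO₂ = 149.9 / 261 = 0.5744.

0.574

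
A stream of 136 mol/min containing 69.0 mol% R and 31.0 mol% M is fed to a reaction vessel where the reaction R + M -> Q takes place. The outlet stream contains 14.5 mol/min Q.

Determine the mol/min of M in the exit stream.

27.7 mol/min

For Q: n = n₀ + 1ξ → 14.5 = 0 + 1ξ, giving ξ = 14.5 mol/min.
Outlet amounts (n = n₀ + ν ξ):
  R: 93.84 − 1(14.5) = 79.34
  M: 42.16 − 1(14.5) = 27.66
  Q: 0 + 1(14.5) = 14.5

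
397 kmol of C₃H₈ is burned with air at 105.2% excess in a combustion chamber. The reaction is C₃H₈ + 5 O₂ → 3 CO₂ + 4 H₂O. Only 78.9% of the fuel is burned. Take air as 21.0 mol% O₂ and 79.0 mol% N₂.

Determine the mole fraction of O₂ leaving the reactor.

0.125

Stoichiometric O₂ = 5 × 397 = 1985 kmol; O₂ fed = 1985 × 2.052 = 4073 kmol.
N₂ fed = 4073 × 79/21 = 15320 kmol.
Fuel reacted = 0.789 × 397 → ξ = 313.2 kmol.
Outlet (n = n₀ + ν ξ):
  C₃H₈: 397 − 1(313.2) = 83.77
  O₂: 4073 − 5(313.2) = 2507
  N₂: 15320 (inert)
  CO₂: 0 + 3(313.2) = 939.7
  H₂O: 0 + 4(313.2) = 1253
Total out = 20110 kmol; y_O₂ = 2507 / 20110 = 0.1247.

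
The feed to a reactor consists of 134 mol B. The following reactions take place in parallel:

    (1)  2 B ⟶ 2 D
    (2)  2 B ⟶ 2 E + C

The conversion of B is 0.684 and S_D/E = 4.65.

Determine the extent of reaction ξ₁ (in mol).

ξ₁ = 37.7 mol

Conversion of B: B consumed = 0.684 × 134 = 91.66 mol = 2ξ₁ + 2ξ₂.
Selectivity: 2ξ₁ / (2ξ₂) = 4.65 → ξ₁ = 4.65 ξ₂.
Substitute: (2·4.65 + 2) ξ₂ = 91.66 → ξ₂ = 8.111 mol, ξ₁ = 37.72 mol.
Outlet amounts (n = n₀ + Σ ν·ξ):
  B: 134 − 2(37.72) − 2(8.111) = 42.34
  D: 0 + 2(37.72) = 75.43
  E: 0 + 2(8.111) = 16.22
  C: 0 + 1(8.111) = 8.111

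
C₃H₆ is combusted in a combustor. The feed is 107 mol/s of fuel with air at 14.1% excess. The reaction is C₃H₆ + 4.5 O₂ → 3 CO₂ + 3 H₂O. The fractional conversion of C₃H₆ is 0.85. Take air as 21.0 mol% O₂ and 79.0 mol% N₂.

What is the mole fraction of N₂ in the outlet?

0.746

Stoichiometric O₂ = 4.5 × 107 = 481.5 mol/s; O₂ fed = 481.5 × 1.141 = 549.4 mol/s.
N₂ fed = 549.4 × 79/21 = 2067 mol/s.
Fuel reacted = 0.85 × 107 → ξ = 90.95 mol/s.
Outlet (n = n₀ + ν ξ):
  C₃H₆: 107 − 1(90.95) = 16.05
  O₂: 549.4 − 4.5(90.95) = 140.1
  N₂: 2067 (inert)
  CO₂: 0 + 3(90.95) = 272.9
  H₂O: 0 + 3(90.95) = 272.9
Total out = 2769 mol/s; y_N₂ = 2067 / 2769 = 0.7465.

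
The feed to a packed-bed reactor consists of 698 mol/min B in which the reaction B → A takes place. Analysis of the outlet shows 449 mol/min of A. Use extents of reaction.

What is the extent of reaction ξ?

For A: n = n₀ + 1ξ → 449 = 0 + 1ξ, giving ξ = 449 mol/min.
Outlet amounts (n = n₀ + ν ξ):
  B: 698 − 1(449) = 249
  A: 0 + 1(449) = 449

ξ = 449 mol/min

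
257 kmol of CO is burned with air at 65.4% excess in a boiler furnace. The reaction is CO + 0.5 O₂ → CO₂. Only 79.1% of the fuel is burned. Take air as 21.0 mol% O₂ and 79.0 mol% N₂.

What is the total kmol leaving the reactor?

Stoichiometric O₂ = 0.5 × 257 = 128.5 kmol; O₂ fed = 128.5 × 1.654 = 212.5 kmol.
N₂ fed = 212.5 × 79/21 = 799.6 kmol.
Fuel reacted = 0.791 × 257 → ξ = 203.3 kmol.
Outlet (n = n₀ + ν ξ):
  CO: 257 − 1(203.3) = 53.71
  O₂: 212.5 − 0.5(203.3) = 110.9
  N₂: 799.6 (inert)
  CO₂: 0 + 1(203.3) = 203.3
Total out = 53.71 + 110.9 + 799.6 + 203.3 = 1167 kmol.

1170 kmol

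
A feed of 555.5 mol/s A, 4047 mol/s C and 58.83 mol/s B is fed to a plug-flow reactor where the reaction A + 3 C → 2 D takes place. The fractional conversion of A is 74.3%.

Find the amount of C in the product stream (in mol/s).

A reacted = 0.743 × 555.5 = 412.7 mol/s; ν_A = −1, so ξ = 412.7/1 = 412.7 mol/s.
Outlet amounts (n = n₀ + ν ξ):
  A: 555.5 − 1(412.7) = 142.8
  C: 4047 − 3(412.7) = 2809
  D: 0 + 2(412.7) = 825.5
  B: 58.83 (inert)

2810 mol/s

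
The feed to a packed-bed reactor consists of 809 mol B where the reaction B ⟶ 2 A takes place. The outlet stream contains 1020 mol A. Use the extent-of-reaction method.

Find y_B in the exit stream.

0.227

For A: n = n₀ + 2ξ → 1020 = 0 + 2ξ, giving ξ = 510 mol.
Outlet amounts (n = n₀ + ν ξ):
  B: 809 − 1(510) = 299
  A: 0 + 2(510) = 1020
Total out = 1319 mol; y_B = 299 / 1319 = 0.2267.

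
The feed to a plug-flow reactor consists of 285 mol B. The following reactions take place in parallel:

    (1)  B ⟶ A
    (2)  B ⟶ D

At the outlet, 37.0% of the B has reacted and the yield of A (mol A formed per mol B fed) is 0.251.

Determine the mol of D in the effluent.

33.9 mol

Yield of A: 1ξ₁ / 285 = 0.251 → ξ₁ = 71.53 mol.
Conversion of B: 1ξ₁ + 1ξ₂ = 0.37 × 285 = 105.5 → ξ₂ = 33.92 mol.
Outlet amounts (n = n₀ + Σ ν·ξ):
  B: 285 − 1(71.53) − 1(33.92) = 179.6
  A: 0 + 1(71.53) = 71.53
  D: 0 + 1(33.92) = 33.92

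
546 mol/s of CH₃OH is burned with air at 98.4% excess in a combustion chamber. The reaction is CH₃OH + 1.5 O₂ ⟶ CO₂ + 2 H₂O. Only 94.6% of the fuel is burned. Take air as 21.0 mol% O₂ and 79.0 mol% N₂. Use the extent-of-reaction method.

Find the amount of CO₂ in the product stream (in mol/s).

517 mol/s

Stoichiometric O₂ = 1.5 × 546 = 819 mol/s; O₂ fed = 819 × 1.984 = 1625 mol/s.
N₂ fed = 1625 × 79/21 = 6113 mol/s.
Fuel reacted = 0.946 × 546 → ξ = 516.5 mol/s.
Outlet (n = n₀ + ν ξ):
  CH₃OH: 546 − 1(516.5) = 29.48
  O₂: 1625 − 1.5(516.5) = 850.1
  N₂: 6113 (inert)
  CO₂: 0 + 1(516.5) = 516.5
  H₂O: 0 + 2(516.5) = 1033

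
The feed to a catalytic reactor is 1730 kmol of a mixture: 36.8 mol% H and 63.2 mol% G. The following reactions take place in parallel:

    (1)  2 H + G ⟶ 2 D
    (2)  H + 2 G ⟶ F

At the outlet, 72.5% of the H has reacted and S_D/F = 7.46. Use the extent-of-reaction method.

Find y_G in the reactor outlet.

0.551

Conversion of H: H consumed = 0.725 × 636.6 = 461.6 kmol = 2ξ₁ + 1ξ₂.
Selectivity: 2ξ₁ / (1ξ₂) = 7.46 → ξ₁ = 3.73 ξ₂.
Substitute: (2·3.73 + 1) ξ₂ = 461.6 → ξ₂ = 54.56 kmol, ξ₁ = 203.5 kmol.
Outlet amounts (n = n₀ + Σ ν·ξ):
  H: 636.6 − 2(203.5) − 1(54.56) = 175.1
  G: 1093 − 1(203.5) − 2(54.56) = 780.7
  D: 0 + 2(203.5) = 407
  F: 0 + 1(54.56) = 54.56
Total out = 1417 kmol; y_G = 780.7 / 1417 = 0.5508.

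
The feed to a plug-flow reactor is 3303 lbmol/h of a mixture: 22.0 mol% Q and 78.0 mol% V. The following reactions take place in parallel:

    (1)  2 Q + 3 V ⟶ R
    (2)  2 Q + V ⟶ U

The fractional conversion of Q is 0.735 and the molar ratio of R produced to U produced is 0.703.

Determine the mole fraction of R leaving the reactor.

Conversion of Q: Q consumed = 0.735 × 726.7 = 534.1 lbmol/h = 2ξ₁ + 2ξ₂.
Selectivity: 1ξ₁ / (1ξ₂) = 0.703 → ξ₁ = 0.703 ξ₂.
Substitute: (2·0.703 + 2) ξ₂ = 534.1 → ξ₂ = 156.8 lbmol/h, ξ₁ = 110.2 lbmol/h.
Outlet amounts (n = n₀ + Σ ν·ξ):
  Q: 726.7 − 2(110.2) − 2(156.8) = 192.6
  V: 2576 − 3(110.2) − 1(156.8) = 2089
  R: 0 + 1(110.2) = 110.2
  U: 0 + 1(156.8) = 156.8
Total out = 2548 lbmol/h; y_R = 110.2 / 2548 = 0.04326.

0.0433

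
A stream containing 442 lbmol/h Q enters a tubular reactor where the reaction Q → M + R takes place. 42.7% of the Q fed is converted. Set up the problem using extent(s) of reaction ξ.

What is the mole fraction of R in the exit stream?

0.299

Q reacted = 0.427 × 442 = 188.7 lbmol/h; ν_Q = −1, so ξ = 188.7/1 = 188.7 lbmol/h.
Outlet amounts (n = n₀ + ν ξ):
  Q: 442 − 1(188.7) = 253.3
  M: 0 + 1(188.7) = 188.7
  R: 0 + 1(188.7) = 188.7
Total out = 630.7 lbmol/h; y_R = 188.7 / 630.7 = 0.2992.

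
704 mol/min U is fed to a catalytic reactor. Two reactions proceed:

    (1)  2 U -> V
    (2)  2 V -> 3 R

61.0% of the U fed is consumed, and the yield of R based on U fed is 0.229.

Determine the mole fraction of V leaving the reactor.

Conversion of U: U consumed = 2ξ₁ = 0.61 × 704 → ξ₁ = 214.7 mol/min.
Yield of R: 3ξ₂ / 704 = 0.229 → ξ₂ = 53.74 mol/min.
Outlet amounts (n = n₀ + Σ ν·ξ):
  U: 704 − 2(214.7) = 274.6
  V: 0 + 1(214.7) − 2(53.74) = 107.2
  R: 0 + 3(53.74) = 161.2
Total out = 543 mol/min; y_V = 107.2 / 543 = 0.1975.

0.197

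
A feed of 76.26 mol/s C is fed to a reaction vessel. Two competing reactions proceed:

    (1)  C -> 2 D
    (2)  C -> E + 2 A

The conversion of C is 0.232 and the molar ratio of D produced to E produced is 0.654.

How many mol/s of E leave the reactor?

Conversion of C: C consumed = 0.232 × 76.26 = 17.69 mol/s = 1ξ₁ + 1ξ₂.
Selectivity: 2ξ₁ / (1ξ₂) = 0.654 → ξ₁ = 0.327 ξ₂.
Substitute: (1·0.327 + 1) ξ₂ = 17.69 → ξ₂ = 13.33 mol/s, ξ₁ = 4.36 mol/s.
Outlet amounts (n = n₀ + Σ ν·ξ):
  C: 76.26 − 1(4.36) − 1(13.33) = 58.57
  D: 0 + 2(4.36) = 8.72
  E: 0 + 1(13.33) = 13.33
  A: 0 + 2(13.33) = 26.67

13.3 mol/s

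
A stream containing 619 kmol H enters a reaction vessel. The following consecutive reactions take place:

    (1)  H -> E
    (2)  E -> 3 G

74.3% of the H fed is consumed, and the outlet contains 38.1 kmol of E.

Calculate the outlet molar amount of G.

Conversion of H: H consumed = 1ξ₁ = 0.743 × 619 → ξ₁ = 459.9 kmol.
E balance: n_E = 0 + 1ξ₁ − 1ξ₂ = 38.1 → ξ₂ = (1·459.9 − 38.1)/1 = 421.8 kmol.
Outlet amounts (n = n₀ + Σ ν·ξ):
  H: 619 − 1(459.9) = 159.1
  E: 0 + 1(459.9) − 1(421.8) = 38.1
  G: 0 + 3(421.8) = 1265

1270 kmol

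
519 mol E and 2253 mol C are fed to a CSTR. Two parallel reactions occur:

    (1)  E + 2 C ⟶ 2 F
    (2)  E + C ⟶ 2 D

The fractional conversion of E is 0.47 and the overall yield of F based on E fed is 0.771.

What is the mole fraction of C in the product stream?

0.703

Yield of F: 2ξ₁ / 519 = 0.771 → ξ₁ = 200.1 mol.
Conversion of E: 1ξ₁ + 1ξ₂ = 0.47 × 519 = 243.9 → ξ₂ = 43.86 mol.
Outlet amounts (n = n₀ + Σ ν·ξ):
  E: 519 − 1(200.1) − 1(43.86) = 275.1
  C: 2253 − 2(200.1) − 1(43.86) = 1809
  F: 0 + 2(200.1) = 400.1
  D: 0 + 2(43.86) = 87.71
Total out = 2572 mol; y_C = 1809 / 2572 = 0.7034.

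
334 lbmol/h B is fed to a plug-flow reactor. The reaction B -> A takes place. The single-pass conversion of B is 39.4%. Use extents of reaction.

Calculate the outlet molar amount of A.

132 lbmol/h

B reacted = 0.394 × 334 = 131.6 lbmol/h; ν_B = −1, so ξ = 131.6/1 = 131.6 lbmol/h.
Outlet amounts (n = n₀ + ν ξ):
  B: 334 − 1(131.6) = 202.4
  A: 0 + 1(131.6) = 131.6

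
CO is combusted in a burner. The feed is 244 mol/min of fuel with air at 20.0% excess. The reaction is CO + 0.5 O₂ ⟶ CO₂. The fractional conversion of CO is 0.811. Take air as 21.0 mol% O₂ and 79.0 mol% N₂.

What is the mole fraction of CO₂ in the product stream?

Stoichiometric O₂ = 0.5 × 244 = 122 mol/min; O₂ fed = 122 × 1.200 = 146.4 mol/min.
N₂ fed = 146.4 × 79/21 = 550.7 mol/min.
Fuel reacted = 0.811 × 244 → ξ = 197.9 mol/min.
Outlet (n = n₀ + ν ξ):
  CO: 244 − 1(197.9) = 46.12
  O₂: 146.4 − 0.5(197.9) = 47.46
  N₂: 550.7 (inert)
  CO₂: 0 + 1(197.9) = 197.9
Total out = 842.2 mol/min; y_CO₂ = 197.9 / 842.2 = 0.235.

0.235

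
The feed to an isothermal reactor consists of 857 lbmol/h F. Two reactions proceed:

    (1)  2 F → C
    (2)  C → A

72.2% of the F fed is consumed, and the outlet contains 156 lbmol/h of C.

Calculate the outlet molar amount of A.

153 lbmol/h

Conversion of F: F consumed = 2ξ₁ = 0.722 × 857 → ξ₁ = 309.4 lbmol/h.
C balance: n_C = 0 + 1ξ₁ − 1ξ₂ = 156 → ξ₂ = (1·309.4 − 156)/1 = 153.4 lbmol/h.
Outlet amounts (n = n₀ + Σ ν·ξ):
  F: 857 − 2(309.4) = 238.2
  C: 0 + 1(309.4) − 1(153.4) = 156
  A: 0 + 1(153.4) = 153.4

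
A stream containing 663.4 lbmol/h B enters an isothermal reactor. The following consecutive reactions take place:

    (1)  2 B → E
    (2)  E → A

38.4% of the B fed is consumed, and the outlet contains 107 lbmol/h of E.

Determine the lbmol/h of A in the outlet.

20.4 lbmol/h

Conversion of B: B consumed = 2ξ₁ = 0.384 × 663.4 → ξ₁ = 127.4 lbmol/h.
E balance: n_E = 0 + 1ξ₁ − 1ξ₂ = 107 → ξ₂ = (1·127.4 − 107)/1 = 20.37 lbmol/h.
Outlet amounts (n = n₀ + Σ ν·ξ):
  B: 663.4 − 2(127.4) = 408.7
  E: 0 + 1(127.4) − 1(20.37) = 107
  A: 0 + 1(20.37) = 20.37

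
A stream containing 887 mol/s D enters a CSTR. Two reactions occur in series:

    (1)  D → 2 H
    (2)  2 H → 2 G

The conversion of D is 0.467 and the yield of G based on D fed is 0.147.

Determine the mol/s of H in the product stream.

698 mol/s

Conversion of D: D consumed = 1ξ₁ = 0.467 × 887 → ξ₁ = 414.2 mol/s.
Yield of G: 2ξ₂ / 887 = 0.147 → ξ₂ = 65.19 mol/s.
Outlet amounts (n = n₀ + Σ ν·ξ):
  D: 887 − 1(414.2) = 472.8
  H: 0 + 2(414.2) − 2(65.19) = 698.1
  G: 0 + 2(65.19) = 130.4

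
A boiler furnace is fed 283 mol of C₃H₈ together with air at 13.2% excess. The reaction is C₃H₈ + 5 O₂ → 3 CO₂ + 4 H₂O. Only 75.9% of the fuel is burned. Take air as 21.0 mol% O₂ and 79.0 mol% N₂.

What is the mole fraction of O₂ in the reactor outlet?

Stoichiometric O₂ = 5 × 283 = 1415 mol; O₂ fed = 1415 × 1.132 = 1602 mol.
N₂ fed = 1602 × 79/21 = 6026 mol.
Fuel reacted = 0.759 × 283 → ξ = 214.8 mol.
Outlet (n = n₀ + ν ξ):
  C₃H₈: 283 − 1(214.8) = 68.2
  O₂: 1602 − 5(214.8) = 527.8
  N₂: 6026 (inert)
  CO₂: 0 + 3(214.8) = 644.4
  H₂O: 0 + 4(214.8) = 859.2
Total out = 8125 mol; y_O₂ = 527.8 / 8125 = 0.06496.

0.065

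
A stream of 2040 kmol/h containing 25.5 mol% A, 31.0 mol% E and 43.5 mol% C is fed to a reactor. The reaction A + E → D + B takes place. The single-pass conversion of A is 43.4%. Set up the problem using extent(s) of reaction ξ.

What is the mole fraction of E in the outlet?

A reacted = 0.434 × 520.2 = 225.8 kmol/h; ν_A = −1, so ξ = 225.8/1 = 225.8 kmol/h.
Outlet amounts (n = n₀ + ν ξ):
  A: 520.2 − 1(225.8) = 294.4
  E: 632.4 − 1(225.8) = 406.6
  D: 0 + 1(225.8) = 225.8
  B: 0 + 1(225.8) = 225.8
  C: 887.4 (inert)
Total out = 2040 kmol/h; y_E = 406.6 / 2040 = 0.1993.

0.199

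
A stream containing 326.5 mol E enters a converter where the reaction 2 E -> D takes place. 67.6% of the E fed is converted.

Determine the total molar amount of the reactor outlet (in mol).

E reacted = 0.676 × 326.5 = 220.7 mol; ν_E = −2, so ξ = 220.7/2 = 110.4 mol.
Outlet amounts (n = n₀ + ν ξ):
  E: 326.5 − 2(110.4) = 105.8
  D: 0 + 1(110.4) = 110.4
Total out = 105.8 + 110.4 = 216.1 mol.

216 mol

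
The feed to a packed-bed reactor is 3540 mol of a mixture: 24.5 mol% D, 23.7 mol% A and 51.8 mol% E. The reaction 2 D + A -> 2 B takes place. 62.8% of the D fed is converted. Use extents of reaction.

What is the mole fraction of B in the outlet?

0.167

D reacted = 0.628 × 867.3 = 544.7 mol; ν_D = −2, so ξ = 544.7/2 = 272.3 mol.
Outlet amounts (n = n₀ + ν ξ):
  D: 867.3 − 2(272.3) = 322.6
  A: 839 − 1(272.3) = 566.6
  B: 0 + 2(272.3) = 544.7
  E: 1834 (inert)
Total out = 3268 mol; y_B = 544.7 / 3268 = 0.1667.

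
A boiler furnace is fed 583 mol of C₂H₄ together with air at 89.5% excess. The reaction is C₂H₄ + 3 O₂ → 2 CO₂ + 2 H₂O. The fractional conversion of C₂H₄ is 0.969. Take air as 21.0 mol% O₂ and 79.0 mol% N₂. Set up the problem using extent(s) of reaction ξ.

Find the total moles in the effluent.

Stoichiometric O₂ = 3 × 583 = 1749 mol; O₂ fed = 1749 × 1.895 = 3314 mol.
N₂ fed = 3314 × 79/21 = 12470 mol.
Fuel reacted = 0.969 × 583 → ξ = 564.9 mol.
Outlet (n = n₀ + ν ξ):
  C₂H₄: 583 − 1(564.9) = 18.07
  O₂: 3314 − 3(564.9) = 1620
  N₂: 12470 (inert)
  CO₂: 0 + 2(564.9) = 1130
  H₂O: 0 + 2(564.9) = 1130
Total out = 18.07 + 1620 + 12470 + 1130 + 1130 = 16370 mol.

16400 mol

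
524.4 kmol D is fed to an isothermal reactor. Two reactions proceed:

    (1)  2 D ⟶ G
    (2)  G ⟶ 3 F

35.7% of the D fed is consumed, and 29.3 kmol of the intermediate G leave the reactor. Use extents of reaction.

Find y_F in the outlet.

0.345

Conversion of D: D consumed = 2ξ₁ = 0.357 × 524.4 → ξ₁ = 93.61 kmol.
G balance: n_G = 0 + 1ξ₁ − 1ξ₂ = 29.3 → ξ₂ = (1·93.61 − 29.3)/1 = 64.31 kmol.
Outlet amounts (n = n₀ + Σ ν·ξ):
  D: 524.4 − 2(93.61) = 337.2
  G: 0 + 1(93.61) − 1(64.31) = 29.3
  F: 0 + 3(64.31) = 192.9
Total out = 559.4 kmol; y_F = 192.9 / 559.4 = 0.3449.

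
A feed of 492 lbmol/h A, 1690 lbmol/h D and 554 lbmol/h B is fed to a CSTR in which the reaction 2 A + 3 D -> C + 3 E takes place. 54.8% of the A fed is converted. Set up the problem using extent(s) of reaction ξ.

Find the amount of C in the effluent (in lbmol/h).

135 lbmol/h

A reacted = 0.548 × 492 = 269.6 lbmol/h; ν_A = −2, so ξ = 269.6/2 = 134.8 lbmol/h.
Outlet amounts (n = n₀ + ν ξ):
  A: 492 − 2(134.8) = 222.4
  D: 1690 − 3(134.8) = 1286
  C: 0 + 1(134.8) = 134.8
  E: 0 + 3(134.8) = 404.4
  B: 554 (inert)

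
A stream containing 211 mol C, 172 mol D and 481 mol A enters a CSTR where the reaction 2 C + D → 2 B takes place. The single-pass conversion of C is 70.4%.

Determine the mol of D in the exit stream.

97.7 mol

C reacted = 0.704 × 211 = 148.5 mol; ν_C = −2, so ξ = 148.5/2 = 74.27 mol.
Outlet amounts (n = n₀ + ν ξ):
  C: 211 − 2(74.27) = 62.46
  D: 172 − 1(74.27) = 97.73
  B: 0 + 2(74.27) = 148.5
  A: 481 (inert)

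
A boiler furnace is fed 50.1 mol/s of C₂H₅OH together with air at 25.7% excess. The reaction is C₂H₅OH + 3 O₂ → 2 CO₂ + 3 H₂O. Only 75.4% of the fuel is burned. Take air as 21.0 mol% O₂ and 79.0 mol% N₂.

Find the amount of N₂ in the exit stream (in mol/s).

Stoichiometric O₂ = 3 × 50.1 = 150.3 mol/s; O₂ fed = 150.3 × 1.257 = 188.9 mol/s.
N₂ fed = 188.9 × 79/21 = 710.7 mol/s.
Fuel reacted = 0.754 × 50.1 → ξ = 37.78 mol/s.
Outlet (n = n₀ + ν ξ):
  C₂H₅OH: 50.1 − 1(37.78) = 12.32
  O₂: 188.9 − 3(37.78) = 75.6
  N₂: 710.7 (inert)
  CO₂: 0 + 2(37.78) = 75.55
  H₂O: 0 + 3(37.78) = 113.3

711 mol/s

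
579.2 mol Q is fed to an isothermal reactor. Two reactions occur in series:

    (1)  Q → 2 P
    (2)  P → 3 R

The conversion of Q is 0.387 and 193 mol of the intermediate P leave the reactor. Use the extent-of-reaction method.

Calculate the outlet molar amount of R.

766 mol

Conversion of Q: Q consumed = 1ξ₁ = 0.387 × 579.2 → ξ₁ = 224.2 mol.
P balance: n_P = 0 + 2ξ₁ − 1ξ₂ = 193 → ξ₂ = (2·224.2 − 193)/1 = 255.3 mol.
Outlet amounts (n = n₀ + Σ ν·ξ):
  Q: 579.2 − 1(224.2) = 355
  P: 0 + 2(224.2) − 1(255.3) = 193
  R: 0 + 3(255.3) = 765.9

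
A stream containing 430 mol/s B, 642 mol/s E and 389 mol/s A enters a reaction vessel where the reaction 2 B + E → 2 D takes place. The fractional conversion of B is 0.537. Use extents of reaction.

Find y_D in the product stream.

0.172

B reacted = 0.537 × 430 = 230.9 mol/s; ν_B = −2, so ξ = 230.9/2 = 115.5 mol/s.
Outlet amounts (n = n₀ + ν ξ):
  B: 430 − 2(115.5) = 199.1
  E: 642 − 1(115.5) = 526.5
  D: 0 + 2(115.5) = 230.9
  A: 389 (inert)
Total out = 1346 mol/s; y_D = 230.9 / 1346 = 0.1716.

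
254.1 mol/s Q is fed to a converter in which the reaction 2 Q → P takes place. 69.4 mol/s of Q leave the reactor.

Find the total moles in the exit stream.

162 mol/s

For Q: n = n₀ − 2ξ → 69.4 = 254.1 − 2ξ, giving ξ = 92.35 mol/s.
Outlet amounts (n = n₀ + ν ξ):
  Q: 254.1 − 2(92.35) = 69.4
  P: 0 + 1(92.35) = 92.35
Total out = 69.4 + 92.35 = 161.8 mol/s.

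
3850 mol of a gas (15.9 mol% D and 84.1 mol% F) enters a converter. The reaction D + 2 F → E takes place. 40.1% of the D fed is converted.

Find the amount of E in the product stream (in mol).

D reacted = 0.401 × 612.1 = 245.5 mol; ν_D = −1, so ξ = 245.5/1 = 245.5 mol.
Outlet amounts (n = n₀ + ν ξ):
  D: 612.1 − 1(245.5) = 366.7
  F: 3238 − 2(245.5) = 2747
  E: 0 + 1(245.5) = 245.5

245 mol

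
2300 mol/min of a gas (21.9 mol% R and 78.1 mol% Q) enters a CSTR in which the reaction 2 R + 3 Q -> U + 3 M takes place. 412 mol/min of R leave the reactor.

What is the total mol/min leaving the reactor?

2250 mol/min

For R: n = n₀ − 2ξ → 412 = 503.7 − 2ξ, giving ξ = 45.85 mol/min.
Outlet amounts (n = n₀ + ν ξ):
  R: 503.7 − 2(45.85) = 412
  Q: 1796 − 3(45.85) = 1659
  U: 0 + 1(45.85) = 45.85
  M: 0 + 3(45.85) = 137.5
Total out = 412 + 1659 + 45.85 + 137.5 = 2254 mol/min.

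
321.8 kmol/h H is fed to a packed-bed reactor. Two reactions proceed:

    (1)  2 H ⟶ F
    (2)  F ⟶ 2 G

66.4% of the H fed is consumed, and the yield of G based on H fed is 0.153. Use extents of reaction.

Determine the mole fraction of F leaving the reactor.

0.343

Conversion of H: H consumed = 2ξ₁ = 0.664 × 321.8 → ξ₁ = 106.8 kmol/h.
Yield of G: 2ξ₂ / 321.8 = 0.153 → ξ₂ = 24.62 kmol/h.
Outlet amounts (n = n₀ + Σ ν·ξ):
  H: 321.8 − 2(106.8) = 108.1
  F: 0 + 1(106.8) − 1(24.62) = 82.22
  G: 0 + 2(24.62) = 49.24
Total out = 239.6 kmol/h; y_F = 82.22 / 239.6 = 0.3432.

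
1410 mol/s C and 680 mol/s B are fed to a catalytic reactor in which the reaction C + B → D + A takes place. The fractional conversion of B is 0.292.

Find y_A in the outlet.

0.095

B reacted = 0.292 × 680 = 198.6 mol/s; ν_B = −1, so ξ = 198.6/1 = 198.6 mol/s.
Outlet amounts (n = n₀ + ν ξ):
  C: 1410 − 1(198.6) = 1211
  B: 680 − 1(198.6) = 481.4
  D: 0 + 1(198.6) = 198.6
  A: 0 + 1(198.6) = 198.6
Total out = 2090 mol/s; y_A = 198.6 / 2090 = 0.095.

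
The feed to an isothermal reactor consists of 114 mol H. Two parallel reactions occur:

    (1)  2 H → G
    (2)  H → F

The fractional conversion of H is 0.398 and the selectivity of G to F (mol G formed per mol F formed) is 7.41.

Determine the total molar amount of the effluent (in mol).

Conversion of H: H consumed = 0.398 × 114 = 45.37 mol = 2ξ₁ + 1ξ₂.
Selectivity: 1ξ₁ / (1ξ₂) = 7.41 → ξ₁ = 7.41 ξ₂.
Substitute: (2·7.41 + 1) ξ₂ = 45.37 → ξ₂ = 2.868 mol, ξ₁ = 21.25 mol.
Outlet amounts (n = n₀ + Σ ν·ξ):
  H: 114 − 2(21.25) − 1(2.868) = 68.63
  G: 0 + 1(21.25) = 21.25
  F: 0 + 1(2.868) = 2.868
Total out = 68.63 + 21.25 + 2.868 = 92.75 mol.

92.7 mol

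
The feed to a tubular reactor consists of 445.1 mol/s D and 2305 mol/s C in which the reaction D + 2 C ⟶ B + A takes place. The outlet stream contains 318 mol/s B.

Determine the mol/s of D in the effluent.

For B: n = n₀ + 1ξ → 318 = 0 + 1ξ, giving ξ = 318 mol/s.
Outlet amounts (n = n₀ + ν ξ):
  D: 445.1 − 1(318) = 127.1
  C: 2305 − 2(318) = 1669
  B: 0 + 1(318) = 318
  A: 0 + 1(318) = 318

127 mol/s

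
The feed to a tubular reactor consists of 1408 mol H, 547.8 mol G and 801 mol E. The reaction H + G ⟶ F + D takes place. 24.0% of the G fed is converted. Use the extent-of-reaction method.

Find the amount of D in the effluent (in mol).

131 mol

G reacted = 0.24 × 547.8 = 131.5 mol; ν_G = −1, so ξ = 131.5/1 = 131.5 mol.
Outlet amounts (n = n₀ + ν ξ):
  H: 1408 − 1(131.5) = 1277
  G: 547.8 − 1(131.5) = 416.3
  F: 0 + 1(131.5) = 131.5
  D: 0 + 1(131.5) = 131.5
  E: 801 (inert)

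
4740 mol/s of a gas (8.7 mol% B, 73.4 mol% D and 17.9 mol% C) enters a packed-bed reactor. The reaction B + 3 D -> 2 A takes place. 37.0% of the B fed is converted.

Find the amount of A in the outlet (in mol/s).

305 mol/s

B reacted = 0.37 × 412.4 = 152.6 mol/s; ν_B = −1, so ξ = 152.6/1 = 152.6 mol/s.
Outlet amounts (n = n₀ + ν ξ):
  B: 412.4 − 1(152.6) = 259.8
  D: 3479 − 3(152.6) = 3021
  A: 0 + 2(152.6) = 305.2
  C: 848.5 (inert)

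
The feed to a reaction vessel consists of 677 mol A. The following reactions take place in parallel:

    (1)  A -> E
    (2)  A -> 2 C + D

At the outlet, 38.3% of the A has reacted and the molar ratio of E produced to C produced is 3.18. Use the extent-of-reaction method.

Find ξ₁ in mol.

Conversion of A: A consumed = 0.383 × 677 = 259.3 mol = 1ξ₁ + 1ξ₂.
Selectivity: 1ξ₁ / (2ξ₂) = 3.18 → ξ₁ = 6.36 ξ₂.
Substitute: (1·6.36 + 1) ξ₂ = 259.3 → ξ₂ = 35.23 mol, ξ₁ = 224.1 mol.
Outlet amounts (n = n₀ + Σ ν·ξ):
  A: 677 − 1(224.1) − 1(35.23) = 417.7
  E: 0 + 1(224.1) = 224.1
  C: 0 + 2(35.23) = 70.46
  D: 0 + 1(35.23) = 35.23

ξ₁ = 224 mol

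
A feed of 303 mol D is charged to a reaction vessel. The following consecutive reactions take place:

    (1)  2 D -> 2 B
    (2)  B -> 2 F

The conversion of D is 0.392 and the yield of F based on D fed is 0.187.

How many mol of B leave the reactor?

Conversion of D: D consumed = 2ξ₁ = 0.392 × 303 → ξ₁ = 59.39 mol.
Yield of F: 2ξ₂ / 303 = 0.187 → ξ₂ = 28.33 mol.
Outlet amounts (n = n₀ + Σ ν·ξ):
  D: 303 − 2(59.39) = 184.2
  B: 0 + 2(59.39) − 1(28.33) = 90.45
  F: 0 + 2(28.33) = 56.66

90.4 mol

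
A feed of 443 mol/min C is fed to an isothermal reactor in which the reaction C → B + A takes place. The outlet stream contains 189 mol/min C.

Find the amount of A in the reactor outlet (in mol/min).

For C: n = n₀ − 1ξ → 189 = 443 − 1ξ, giving ξ = 254 mol/min.
Outlet amounts (n = n₀ + ν ξ):
  C: 443 − 1(254) = 189
  B: 0 + 1(254) = 254
  A: 0 + 1(254) = 254

254 mol/min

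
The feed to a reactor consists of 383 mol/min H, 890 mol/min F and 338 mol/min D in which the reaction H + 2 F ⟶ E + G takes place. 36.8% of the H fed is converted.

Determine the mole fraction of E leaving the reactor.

0.0959

H reacted = 0.368 × 383 = 140.9 mol/min; ν_H = −1, so ξ = 140.9/1 = 140.9 mol/min.
Outlet amounts (n = n₀ + ν ξ):
  H: 383 − 1(140.9) = 242.1
  F: 890 − 2(140.9) = 608.1
  E: 0 + 1(140.9) = 140.9
  G: 0 + 1(140.9) = 140.9
  D: 338 (inert)
Total out = 1470 mol/min; y_E = 140.9 / 1470 = 0.09588.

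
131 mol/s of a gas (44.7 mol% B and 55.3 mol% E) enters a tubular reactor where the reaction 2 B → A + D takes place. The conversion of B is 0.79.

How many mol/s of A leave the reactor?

23.1 mol/s

B reacted = 0.79 × 58.56 = 46.26 mol/s; ν_B = −2, so ξ = 46.26/2 = 23.13 mol/s.
Outlet amounts (n = n₀ + ν ξ):
  B: 58.56 − 2(23.13) = 12.3
  A: 0 + 1(23.13) = 23.13
  D: 0 + 1(23.13) = 23.13
  E: 72.44 (inert)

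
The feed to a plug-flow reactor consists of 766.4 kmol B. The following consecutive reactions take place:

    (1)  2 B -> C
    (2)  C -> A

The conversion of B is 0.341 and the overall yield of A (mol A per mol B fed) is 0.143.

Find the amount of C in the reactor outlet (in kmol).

21.1 kmol

Conversion of B: B consumed = 2ξ₁ = 0.341 × 766.4 → ξ₁ = 130.7 kmol.
Yield of A: 1ξ₂ / 766.4 = 0.143 → ξ₂ = 109.6 kmol.
Outlet amounts (n = n₀ + Σ ν·ξ):
  B: 766.4 − 2(130.7) = 505.1
  C: 0 + 1(130.7) − 1(109.6) = 21.08
  A: 0 + 1(109.6) = 109.6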